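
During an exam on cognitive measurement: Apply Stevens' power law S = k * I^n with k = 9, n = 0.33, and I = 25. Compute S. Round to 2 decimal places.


S = 9 * 25^0.33
25^0.33 = 2.8928
S = 9 * 2.8928
= 26.04


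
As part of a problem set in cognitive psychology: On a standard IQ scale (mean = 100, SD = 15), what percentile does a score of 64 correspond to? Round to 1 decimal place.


z = (IQ - mean) / SD
z = (64 - 100) / 15 = -2.4
Percentile = Phi(-2.4) * 100
Phi(-2.4) = 0.008198
= 0.8


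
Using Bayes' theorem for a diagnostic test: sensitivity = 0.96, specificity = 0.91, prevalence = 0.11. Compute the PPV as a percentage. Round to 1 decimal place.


PPV = (sens * prev) / (sens * prev + (1-spec) * (1-prev))
Numerator = 0.96 * 0.11 = 0.1056
P(positive and no disease) = (1 - spec) * (1 - prev) = (1 - 0.91) * (1 - 0.11) = 0.0801
Denominator = 0.1056 + 0.0801 = 0.1857
PPV = 0.1056 / 0.1857 = 0.568659
As percentage = 56.9


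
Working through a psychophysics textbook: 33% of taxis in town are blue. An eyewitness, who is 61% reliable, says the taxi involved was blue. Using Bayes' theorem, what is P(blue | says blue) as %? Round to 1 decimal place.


P(blue | says blue) = P(says blue | blue)*P(blue) / [P(says blue | blue)*P(blue) + P(says blue | not blue)*P(not blue)]
Numerator = 0.61 * 0.33 = 0.2013
False identification = 0.39 * 0.67 = 0.2613
P = 0.2013 / (0.2013 + 0.2613)
= 0.2013 / 0.4626
As percentage = 43.5


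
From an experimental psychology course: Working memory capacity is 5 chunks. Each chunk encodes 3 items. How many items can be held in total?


Total items = chunks * items_per_chunk
= 5 * 3
= 15


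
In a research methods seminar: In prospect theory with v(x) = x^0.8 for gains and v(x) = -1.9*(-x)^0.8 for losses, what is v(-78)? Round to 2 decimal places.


Since x = -78 < 0, use v(x) = -lambda*(-x)^alpha
(-x) = 78
78^0.8 = 32.6344
v(-78) = -1.9 * 32.6344
= -62.01


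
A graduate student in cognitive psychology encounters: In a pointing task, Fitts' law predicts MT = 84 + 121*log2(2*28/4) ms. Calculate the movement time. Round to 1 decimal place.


MT = 84 + 121 * log2(2*28/4)
2D/W = 14.0
log2(14.0) = 3.8074
MT = 84 + 121 * 3.8074
= 544.7 ms


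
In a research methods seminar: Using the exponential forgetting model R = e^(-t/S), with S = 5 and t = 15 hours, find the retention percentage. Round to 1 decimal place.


R = e^(-t/S)
-t/S = -15/5 = -3.0
R = e^(-3.0) = 0.049787
Percentage = 0.049787 * 100
= 5.0


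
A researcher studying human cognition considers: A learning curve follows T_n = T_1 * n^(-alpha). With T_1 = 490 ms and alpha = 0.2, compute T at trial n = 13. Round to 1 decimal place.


T_n = 490 * 13^(-0.2)
13^(-0.2) = 0.598703
T_n = 490 * 0.598703
= 293.4 ms


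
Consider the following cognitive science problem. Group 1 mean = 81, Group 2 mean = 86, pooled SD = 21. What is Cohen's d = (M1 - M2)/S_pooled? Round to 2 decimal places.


Cohen's d = (M1 - M2) / S_pooled
= (81 - 86) / 21
= -5 / 21
= -0.24


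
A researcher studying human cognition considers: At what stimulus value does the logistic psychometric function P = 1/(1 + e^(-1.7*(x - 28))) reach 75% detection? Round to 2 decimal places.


At P = 0.75: 0.75 = 1/(1 + e^(-k*(x-x0)))
Solving: e^(-k*(x-x0)) = 1/3
x = x0 + ln(3)/k
ln(3) = 1.0986
x = 28 + 1.0986/1.7
= 28 + 0.6462
= 28.65


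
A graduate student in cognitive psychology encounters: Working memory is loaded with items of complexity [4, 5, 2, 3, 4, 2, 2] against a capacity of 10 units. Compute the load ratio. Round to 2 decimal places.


Total complexity = 4 + 5 + 2 + 3 + 4 + 2 + 2 = 22
Load = total / capacity = 22 / 10
= 2.20


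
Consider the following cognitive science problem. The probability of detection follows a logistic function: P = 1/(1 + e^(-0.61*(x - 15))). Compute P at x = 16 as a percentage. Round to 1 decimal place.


P(x) = 1/(1 + e^(-0.61*(16 - 15)))
Exponent = -0.61 * 1 = -0.61
e^(-0.61) = 0.543351
P = 1/(1 + 0.543351) = 0.647941
Percentage = 64.8


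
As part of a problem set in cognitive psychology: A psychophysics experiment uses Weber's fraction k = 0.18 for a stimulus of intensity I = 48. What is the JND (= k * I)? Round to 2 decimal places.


JND = k * I
JND = 0.18 * 48
= 8.64


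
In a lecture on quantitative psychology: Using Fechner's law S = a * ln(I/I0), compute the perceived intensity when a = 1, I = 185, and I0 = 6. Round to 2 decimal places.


S = 1 * ln(185/6)
I/I0 = 30.833333
ln(30.833333) = 3.4286
S = 1 * 3.4286
= 3.43


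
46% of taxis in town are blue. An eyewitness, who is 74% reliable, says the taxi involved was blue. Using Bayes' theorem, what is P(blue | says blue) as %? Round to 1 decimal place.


P(blue | says blue) = P(says blue | blue)*P(blue) / [P(says blue | blue)*P(blue) + P(says blue | not blue)*P(not blue)]
Numerator = 0.74 * 0.46 = 0.3404
False identification = 0.26 * 0.54 = 0.1404
P = 0.3404 / (0.3404 + 0.1404)
= 0.3404 / 0.4808
As percentage = 70.8


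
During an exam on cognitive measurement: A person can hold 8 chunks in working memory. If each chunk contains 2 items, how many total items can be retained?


Total items = chunks * items_per_chunk
= 8 * 2
= 16


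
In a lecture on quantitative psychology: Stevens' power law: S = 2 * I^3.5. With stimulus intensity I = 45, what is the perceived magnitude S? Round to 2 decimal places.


S = 2 * 45^3.5
45^3.5 = 611285.0833
S = 2 * 611285.0833
= 1222570.17


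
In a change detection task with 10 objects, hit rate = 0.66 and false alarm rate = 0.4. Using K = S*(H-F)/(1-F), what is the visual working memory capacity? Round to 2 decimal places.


K = S * (H - F) / (1 - F)
H - F = 0.26
1 - F = 0.6
K = 10 * 0.26 / 0.6
= 4.33


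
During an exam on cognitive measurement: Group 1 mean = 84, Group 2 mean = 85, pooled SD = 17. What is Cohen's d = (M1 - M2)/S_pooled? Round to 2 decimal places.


Cohen's d = (M1 - M2) / S_pooled
= (84 - 85) / 17
= -1 / 17
= -0.06


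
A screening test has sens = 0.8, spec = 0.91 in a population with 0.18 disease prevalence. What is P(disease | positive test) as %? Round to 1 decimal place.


PPV = (sens * prev) / (sens * prev + (1-spec) * (1-prev))
Numerator = 0.8 * 0.18 = 0.144
P(positive and no disease) = (1 - spec) * (1 - prev) = (1 - 0.91) * (1 - 0.18) = 0.0738
Denominator = 0.144 + 0.0738 = 0.2178
PPV = 0.144 / 0.2178 = 0.661157
As percentage = 66.1


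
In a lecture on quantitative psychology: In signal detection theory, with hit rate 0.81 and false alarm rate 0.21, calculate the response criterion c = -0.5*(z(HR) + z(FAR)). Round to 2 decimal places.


c = -0.5 * (z(HR) + z(FAR))
z(0.81) = 0.8779
z(0.21) = -0.8064
c = -0.5 * (0.8779 + -0.8064)
= -0.5 * 0.0715
= -0.04


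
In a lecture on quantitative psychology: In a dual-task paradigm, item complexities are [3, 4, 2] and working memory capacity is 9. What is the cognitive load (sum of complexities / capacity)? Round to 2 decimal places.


Total complexity = 3 + 4 + 2 = 9
Load = total / capacity = 9 / 9
= 1.00


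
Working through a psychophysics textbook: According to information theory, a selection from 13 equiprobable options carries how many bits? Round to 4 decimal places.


H = log2(n)
H = log2(13)
= 3.7004


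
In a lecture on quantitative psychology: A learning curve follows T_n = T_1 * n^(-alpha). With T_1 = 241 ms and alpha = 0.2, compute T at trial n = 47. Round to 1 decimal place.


T_n = 241 * 47^(-0.2)
47^(-0.2) = 0.462999
T_n = 241 * 0.462999
= 111.6 ms


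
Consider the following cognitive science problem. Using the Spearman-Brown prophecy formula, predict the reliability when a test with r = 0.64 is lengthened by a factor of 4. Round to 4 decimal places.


r_new = n*r / (1 + (n-1)*r)
Numerator = 4 * 0.64 = 2.56
Denominator = 1 + 3 * 0.64 = 2.92
r_new = 2.56 / 2.92
= 0.8767


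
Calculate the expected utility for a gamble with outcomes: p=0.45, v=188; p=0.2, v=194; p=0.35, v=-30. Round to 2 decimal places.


EU = sum(p_i * v_i)
0.45 * 188 = 84.6
0.2 * 194 = 38.8
0.35 * -30 = -10.5
EU = 84.6 + 38.8 + -10.5
= 112.90


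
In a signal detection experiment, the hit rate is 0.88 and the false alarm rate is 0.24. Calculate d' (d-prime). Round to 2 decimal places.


d' = z(HR) - z(FAR)
z(0.88) = 1.175
z(0.24) = -0.7063
d' = 1.175 - -0.7063
= 1.88


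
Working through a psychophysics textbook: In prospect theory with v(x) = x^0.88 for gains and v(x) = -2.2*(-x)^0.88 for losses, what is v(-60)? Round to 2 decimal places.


Since x = -60 < 0, use v(x) = -lambda*(-x)^alpha
(-x) = 60
60^0.88 = 36.709
v(-60) = -2.2 * 36.709
= -80.76


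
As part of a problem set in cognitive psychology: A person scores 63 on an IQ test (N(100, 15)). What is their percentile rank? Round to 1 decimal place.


z = (IQ - mean) / SD
z = (63 - 100) / 15 = -2.4667
Percentile = Phi(-2.4667) * 100
Phi(-2.4667) = 0.006818
= 0.7


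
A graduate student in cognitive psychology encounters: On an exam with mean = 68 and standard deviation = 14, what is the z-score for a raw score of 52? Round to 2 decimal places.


z = (X - mu) / sigma
= (52 - 68) / 14
= -16 / 14
= -1.14


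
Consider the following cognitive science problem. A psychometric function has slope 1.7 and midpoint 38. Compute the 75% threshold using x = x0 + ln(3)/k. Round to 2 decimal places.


At P = 0.75: 0.75 = 1/(1 + e^(-k*(x-x0)))
Solving: e^(-k*(x-x0)) = 1/3
x = x0 + ln(3)/k
ln(3) = 1.0986
x = 38 + 1.0986/1.7
= 38 + 0.6462
= 38.65


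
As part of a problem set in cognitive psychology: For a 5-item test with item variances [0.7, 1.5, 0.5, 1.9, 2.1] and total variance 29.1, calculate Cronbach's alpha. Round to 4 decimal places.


alpha = (k/(k-1)) * (1 - sum(s_i^2)/s_total^2)
sum(item variances) = 6.7
k/(k-1) = 5/4 = 1.25
1 - 6.7/29.1 = 1 - 0.230241 = 0.769759
alpha = 1.25 * 0.769759
= 0.9622


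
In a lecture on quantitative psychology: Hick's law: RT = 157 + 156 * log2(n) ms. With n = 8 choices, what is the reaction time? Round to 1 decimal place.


RT = 157 + 156 * log2(8)
log2(8) = 3.0
RT = 157 + 156 * 3.0
= 157 + 468.0
= 625.0 ms


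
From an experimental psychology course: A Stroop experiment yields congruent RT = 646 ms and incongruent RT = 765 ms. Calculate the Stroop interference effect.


Stroop effect = RT(incongruent) - RT(congruent)
= 765 - 646
= 119 ms


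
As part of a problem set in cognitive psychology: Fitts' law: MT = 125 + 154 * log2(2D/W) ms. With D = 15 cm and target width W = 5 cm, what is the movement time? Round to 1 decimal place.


MT = 125 + 154 * log2(2*15/5)
2D/W = 6.0
log2(6.0) = 2.585
MT = 125 + 154 * 2.585
= 523.1 ms


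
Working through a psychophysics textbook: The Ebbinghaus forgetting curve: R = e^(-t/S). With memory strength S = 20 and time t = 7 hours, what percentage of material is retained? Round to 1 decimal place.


R = e^(-t/S)
-t/S = -7/20 = -0.35
R = e^(-0.35) = 0.704688
Percentage = 0.704688 * 100
= 70.5


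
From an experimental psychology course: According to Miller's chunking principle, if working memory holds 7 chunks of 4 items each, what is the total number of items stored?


Total items = chunks * items_per_chunk
= 7 * 4
= 28


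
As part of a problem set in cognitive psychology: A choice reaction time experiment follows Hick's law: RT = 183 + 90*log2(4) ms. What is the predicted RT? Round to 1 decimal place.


RT = 183 + 90 * log2(4)
log2(4) = 2.0
RT = 183 + 90 * 2.0
= 183 + 180.0
= 363.0 ms


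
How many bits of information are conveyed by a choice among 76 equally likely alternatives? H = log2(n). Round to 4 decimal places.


H = log2(n)
H = log2(76)
= 6.2479


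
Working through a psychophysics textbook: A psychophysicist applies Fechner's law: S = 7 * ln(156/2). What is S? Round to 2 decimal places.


S = 7 * ln(156/2)
I/I0 = 78.0
ln(78.0) = 4.3567
S = 7 * 4.3567
= 30.50


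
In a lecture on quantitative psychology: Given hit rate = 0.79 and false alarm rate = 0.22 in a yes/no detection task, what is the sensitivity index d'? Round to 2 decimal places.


d' = z(HR) - z(FAR)
z(0.79) = 0.8064
z(0.22) = -0.7722
d' = 0.8064 - -0.7722
= 1.58


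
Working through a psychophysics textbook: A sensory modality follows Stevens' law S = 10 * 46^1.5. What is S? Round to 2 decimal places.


S = 10 * 46^1.5
46^1.5 = 311.9872
S = 10 * 311.9872
= 3119.87


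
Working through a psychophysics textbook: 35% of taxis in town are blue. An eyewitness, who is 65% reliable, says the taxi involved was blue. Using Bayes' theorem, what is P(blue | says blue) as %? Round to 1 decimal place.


P(blue | says blue) = P(says blue | blue)*P(blue) / [P(says blue | blue)*P(blue) + P(says blue | not blue)*P(not blue)]
Numerator = 0.65 * 0.35 = 0.2275
False identification = 0.35 * 0.65 = 0.2275
P = 0.2275 / (0.2275 + 0.2275)
= 0.2275 / 0.455
As percentage = 50.0


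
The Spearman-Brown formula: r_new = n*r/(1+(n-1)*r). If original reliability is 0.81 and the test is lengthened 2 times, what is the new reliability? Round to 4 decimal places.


r_new = n*r / (1 + (n-1)*r)
Numerator = 2 * 0.81 = 1.62
Denominator = 1 + 1 * 0.81 = 1.81
r_new = 1.62 / 1.81
= 0.8950


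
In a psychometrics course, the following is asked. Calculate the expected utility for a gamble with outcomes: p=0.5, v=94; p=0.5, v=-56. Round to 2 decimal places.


EU = sum(p_i * v_i)
0.5 * 94 = 47.0
0.5 * -56 = -28.0
EU = 47.0 + -28.0
= 19.00


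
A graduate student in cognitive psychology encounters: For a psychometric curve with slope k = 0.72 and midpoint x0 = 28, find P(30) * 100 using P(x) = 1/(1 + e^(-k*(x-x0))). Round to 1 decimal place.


P(x) = 1/(1 + e^(-0.72*(30 - 28)))
Exponent = -0.72 * 2 = -1.44
e^(-1.44) = 0.236928
P = 1/(1 + 0.236928) = 0.808454
Percentage = 80.8


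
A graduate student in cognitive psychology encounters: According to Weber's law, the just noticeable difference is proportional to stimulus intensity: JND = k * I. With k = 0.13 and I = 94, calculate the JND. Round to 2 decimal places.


JND = k * I
JND = 0.13 * 94
= 12.22


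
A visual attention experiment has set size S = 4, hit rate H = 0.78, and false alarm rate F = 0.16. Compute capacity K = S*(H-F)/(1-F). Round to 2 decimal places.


K = S * (H - F) / (1 - F)
H - F = 0.62
1 - F = 0.84
K = 4 * 0.62 / 0.84
= 2.95


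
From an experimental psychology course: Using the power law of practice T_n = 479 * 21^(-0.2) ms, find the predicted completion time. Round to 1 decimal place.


T_n = 479 * 21^(-0.2)
21^(-0.2) = 0.543946
T_n = 479 * 0.543946
= 260.6 ms


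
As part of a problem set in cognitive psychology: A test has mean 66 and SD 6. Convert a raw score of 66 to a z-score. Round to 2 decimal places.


z = (X - mu) / sigma
= (66 - 66) / 6
= 0 / 6
= 0.00


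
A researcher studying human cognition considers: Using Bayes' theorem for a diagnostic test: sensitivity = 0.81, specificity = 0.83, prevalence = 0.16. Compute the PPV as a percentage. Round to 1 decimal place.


PPV = (sens * prev) / (sens * prev + (1-spec) * (1-prev))
Numerator = 0.81 * 0.16 = 0.1296
P(positive and no disease) = (1 - spec) * (1 - prev) = (1 - 0.83) * (1 - 0.16) = 0.1428
Denominator = 0.1296 + 0.1428 = 0.2724
PPV = 0.1296 / 0.2724 = 0.475771
As percentage = 47.6


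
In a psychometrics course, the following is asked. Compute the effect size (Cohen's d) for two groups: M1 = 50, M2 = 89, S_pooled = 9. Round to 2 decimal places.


Cohen's d = (M1 - M2) / S_pooled
= (50 - 89) / 9
= -39 / 9
= -4.33


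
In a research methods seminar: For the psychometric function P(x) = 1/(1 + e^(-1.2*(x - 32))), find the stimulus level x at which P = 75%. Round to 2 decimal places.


At P = 0.75: 0.75 = 1/(1 + e^(-k*(x-x0)))
Solving: e^(-k*(x-x0)) = 1/3
x = x0 + ln(3)/k
ln(3) = 1.0986
x = 32 + 1.0986/1.2
= 32 + 0.9155
= 32.92


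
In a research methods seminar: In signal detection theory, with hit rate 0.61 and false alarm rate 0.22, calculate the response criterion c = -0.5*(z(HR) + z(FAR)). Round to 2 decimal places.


c = -0.5 * (z(HR) + z(FAR))
z(0.61) = 0.2793
z(0.22) = -0.7722
c = -0.5 * (0.2793 + -0.7722)
= -0.5 * -0.4929
= 0.25


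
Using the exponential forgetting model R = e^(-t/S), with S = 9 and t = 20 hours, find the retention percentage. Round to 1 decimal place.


R = e^(-t/S)
-t/S = -20/9 = -2.222222
R = e^(-2.222222) = 0.108368
Percentage = 0.108368 * 100
= 10.8


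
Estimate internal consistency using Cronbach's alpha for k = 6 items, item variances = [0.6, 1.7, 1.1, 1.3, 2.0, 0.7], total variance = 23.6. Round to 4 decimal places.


alpha = (k/(k-1)) * (1 - sum(s_i^2)/s_total^2)
sum(item variances) = 7.4
k/(k-1) = 6/5 = 1.2
1 - 7.4/23.6 = 1 - 0.313559 = 0.686441
alpha = 1.2 * 0.686441
= 0.8237


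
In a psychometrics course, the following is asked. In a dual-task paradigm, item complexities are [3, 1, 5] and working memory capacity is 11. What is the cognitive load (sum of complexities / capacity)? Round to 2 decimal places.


Total complexity = 3 + 1 + 5 = 9
Load = total / capacity = 9 / 11
= 0.82


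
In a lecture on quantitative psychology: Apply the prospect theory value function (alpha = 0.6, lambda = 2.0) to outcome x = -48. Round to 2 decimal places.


Since x = -48 < 0, use v(x) = -lambda*(-x)^alpha
(-x) = 48
48^0.6 = 10.2034
v(-48) = -2.0 * 10.2034
= -20.41


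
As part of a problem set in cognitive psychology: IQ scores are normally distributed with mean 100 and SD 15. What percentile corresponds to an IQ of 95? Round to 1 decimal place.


z = (IQ - mean) / SD
z = (95 - 100) / 15 = -0.3333
Percentile = Phi(-0.3333) * 100
Phi(-0.3333) = 0.369454
= 36.9


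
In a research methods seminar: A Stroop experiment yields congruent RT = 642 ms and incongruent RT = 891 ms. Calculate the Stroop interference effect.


Stroop effect = RT(incongruent) - RT(congruent)
= 891 - 642
= 249 ms


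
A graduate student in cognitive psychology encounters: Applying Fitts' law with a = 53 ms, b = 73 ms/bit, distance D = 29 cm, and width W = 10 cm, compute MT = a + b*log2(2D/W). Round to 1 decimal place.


MT = 53 + 73 * log2(2*29/10)
2D/W = 5.8
log2(5.8) = 2.5361
MT = 53 + 73 * 2.5361
= 238.1 ms


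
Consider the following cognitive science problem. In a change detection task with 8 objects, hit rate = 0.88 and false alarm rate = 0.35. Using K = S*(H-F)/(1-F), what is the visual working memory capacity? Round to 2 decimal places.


K = S * (H - F) / (1 - F)
H - F = 0.53
1 - F = 0.65
K = 8 * 0.53 / 0.65
= 6.52


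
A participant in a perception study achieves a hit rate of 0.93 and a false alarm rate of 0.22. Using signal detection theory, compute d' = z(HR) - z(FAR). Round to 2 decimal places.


d' = z(HR) - z(FAR)
z(0.93) = 1.4758
z(0.22) = -0.7722
d' = 1.4758 - -0.7722
= 2.25


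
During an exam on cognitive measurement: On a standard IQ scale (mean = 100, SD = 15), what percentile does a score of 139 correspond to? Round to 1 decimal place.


z = (IQ - mean) / SD
z = (139 - 100) / 15 = 2.6
Percentile = Phi(2.6) * 100
Phi(2.6) = 0.995339
= 99.5


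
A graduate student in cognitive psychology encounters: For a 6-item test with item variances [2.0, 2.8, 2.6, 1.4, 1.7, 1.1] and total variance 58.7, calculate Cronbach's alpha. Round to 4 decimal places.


alpha = (k/(k-1)) * (1 - sum(s_i^2)/s_total^2)
sum(item variances) = 11.6
k/(k-1) = 6/5 = 1.2
1 - 11.6/58.7 = 1 - 0.197615 = 0.802385
alpha = 1.2 * 0.802385
= 0.9629


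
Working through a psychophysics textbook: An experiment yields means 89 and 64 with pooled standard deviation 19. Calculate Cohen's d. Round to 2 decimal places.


Cohen's d = (M1 - M2) / S_pooled
= (89 - 64) / 19
= 25 / 19
= 1.32


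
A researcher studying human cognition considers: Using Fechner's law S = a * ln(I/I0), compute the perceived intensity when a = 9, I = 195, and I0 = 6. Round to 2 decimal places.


S = 9 * ln(195/6)
I/I0 = 32.5
ln(32.5) = 3.4812
S = 9 * 3.4812
= 31.33


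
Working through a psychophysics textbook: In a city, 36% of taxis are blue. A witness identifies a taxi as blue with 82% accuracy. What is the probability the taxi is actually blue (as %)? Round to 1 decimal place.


P(blue | says blue) = P(says blue | blue)*P(blue) / [P(says blue | blue)*P(blue) + P(says blue | not blue)*P(not blue)]
Numerator = 0.82 * 0.36 = 0.2952
False identification = 0.18 * 0.64 = 0.1152
P = 0.2952 / (0.2952 + 0.1152)
= 0.2952 / 0.4104
As percentage = 71.9


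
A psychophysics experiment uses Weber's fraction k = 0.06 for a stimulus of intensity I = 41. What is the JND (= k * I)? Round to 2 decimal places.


JND = k * I
JND = 0.06 * 41
= 2.46


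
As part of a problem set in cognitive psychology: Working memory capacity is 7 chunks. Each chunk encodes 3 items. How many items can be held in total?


Total items = chunks * items_per_chunk
= 7 * 3
= 21


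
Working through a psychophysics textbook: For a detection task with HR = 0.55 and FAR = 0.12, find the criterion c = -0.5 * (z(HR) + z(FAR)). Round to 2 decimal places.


c = -0.5 * (z(HR) + z(FAR))
z(0.55) = 0.1257
z(0.12) = -1.175
c = -0.5 * (0.1257 + -1.175)
= -0.5 * -1.0493
= 0.52


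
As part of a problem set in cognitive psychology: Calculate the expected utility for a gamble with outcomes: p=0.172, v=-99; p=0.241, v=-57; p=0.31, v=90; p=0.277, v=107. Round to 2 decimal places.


EU = sum(p_i * v_i)
0.172 * -99 = -17.028
0.241 * -57 = -13.737
0.31 * 90 = 27.9
0.277 * 107 = 29.639
EU = -17.028 + -13.737 + 27.9 + 29.639
= 26.77


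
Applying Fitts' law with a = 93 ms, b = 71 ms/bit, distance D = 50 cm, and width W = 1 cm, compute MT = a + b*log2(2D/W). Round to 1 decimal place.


MT = 93 + 71 * log2(2*50/1)
2D/W = 100.0
log2(100.0) = 6.6439
MT = 93 + 71 * 6.6439
= 564.7 ms


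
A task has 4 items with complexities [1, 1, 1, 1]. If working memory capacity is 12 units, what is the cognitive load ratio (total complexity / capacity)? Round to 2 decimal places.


Total complexity = 1 + 1 + 1 + 1 = 4
Load = total / capacity = 4 / 12
= 0.33


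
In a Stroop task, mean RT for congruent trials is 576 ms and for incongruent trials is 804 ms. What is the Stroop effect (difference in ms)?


Stroop effect = RT(incongruent) - RT(congruent)
= 804 - 576
= 228 ms


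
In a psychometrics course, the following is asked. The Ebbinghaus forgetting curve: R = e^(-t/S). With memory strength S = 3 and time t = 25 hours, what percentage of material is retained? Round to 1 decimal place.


R = e^(-t/S)
-t/S = -25/3 = -8.333333
R = e^(-8.333333) = 0.00024
Percentage = 0.00024 * 100
= 0.0


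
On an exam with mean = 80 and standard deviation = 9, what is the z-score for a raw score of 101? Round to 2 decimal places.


z = (X - mu) / sigma
= (101 - 80) / 9
= 21 / 9
= 2.33


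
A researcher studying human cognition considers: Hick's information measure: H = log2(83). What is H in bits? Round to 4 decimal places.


H = log2(n)
H = log2(83)
= 6.3750


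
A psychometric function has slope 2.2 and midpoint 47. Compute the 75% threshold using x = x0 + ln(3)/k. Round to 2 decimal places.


At P = 0.75: 0.75 = 1/(1 + e^(-k*(x-x0)))
Solving: e^(-k*(x-x0)) = 1/3
x = x0 + ln(3)/k
ln(3) = 1.0986
x = 47 + 1.0986/2.2
= 47 + 0.4994
= 47.50


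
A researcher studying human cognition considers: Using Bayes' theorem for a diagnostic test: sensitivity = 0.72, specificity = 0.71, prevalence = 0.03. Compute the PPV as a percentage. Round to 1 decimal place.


PPV = (sens * prev) / (sens * prev + (1-spec) * (1-prev))
Numerator = 0.72 * 0.03 = 0.0216
P(positive and no disease) = (1 - spec) * (1 - prev) = (1 - 0.71) * (1 - 0.03) = 0.2813
Denominator = 0.0216 + 0.2813 = 0.3029
PPV = 0.0216 / 0.3029 = 0.071311
As percentage = 7.1


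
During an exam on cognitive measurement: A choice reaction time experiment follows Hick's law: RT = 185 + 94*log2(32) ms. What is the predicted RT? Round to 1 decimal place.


RT = 185 + 94 * log2(32)
log2(32) = 5.0
RT = 185 + 94 * 5.0
= 185 + 470.0
= 655.0 ms


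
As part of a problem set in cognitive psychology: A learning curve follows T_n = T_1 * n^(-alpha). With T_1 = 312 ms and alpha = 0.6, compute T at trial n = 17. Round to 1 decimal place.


T_n = 312 * 17^(-0.6)
17^(-0.6) = 0.182697
T_n = 312 * 0.182697
= 57.0 ms


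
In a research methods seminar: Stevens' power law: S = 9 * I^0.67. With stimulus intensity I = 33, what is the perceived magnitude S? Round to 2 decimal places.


S = 9 * 33^0.67
33^0.67 = 10.4089
S = 9 * 10.4089
= 93.68


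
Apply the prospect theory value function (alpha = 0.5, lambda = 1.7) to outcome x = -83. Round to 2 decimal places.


Since x = -83 < 0, use v(x) = -lambda*(-x)^alpha
(-x) = 83
83^0.5 = 9.1104
v(-83) = -1.7 * 9.1104
= -15.49


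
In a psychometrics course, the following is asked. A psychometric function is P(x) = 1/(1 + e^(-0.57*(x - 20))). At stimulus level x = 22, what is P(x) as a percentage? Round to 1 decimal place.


P(x) = 1/(1 + e^(-0.57*(22 - 20)))
Exponent = -0.57 * 2 = -1.14
e^(-1.14) = 0.319819
P = 1/(1 + 0.319819) = 0.75768
Percentage = 75.8


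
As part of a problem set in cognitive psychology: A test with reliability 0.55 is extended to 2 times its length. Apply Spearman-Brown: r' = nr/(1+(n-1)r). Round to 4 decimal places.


r_new = n*r / (1 + (n-1)*r)
Numerator = 2 * 0.55 = 1.1
Denominator = 1 + 1 * 0.55 = 1.55
r_new = 1.1 / 1.55
= 0.7097


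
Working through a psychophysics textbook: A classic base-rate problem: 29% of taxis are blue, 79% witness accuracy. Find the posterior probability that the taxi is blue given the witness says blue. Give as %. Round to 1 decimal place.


P(blue | says blue) = P(says blue | blue)*P(blue) / [P(says blue | blue)*P(blue) + P(says blue | not blue)*P(not blue)]
Numerator = 0.79 * 0.29 = 0.2291
False identification = 0.21 * 0.71 = 0.1491
P = 0.2291 / (0.2291 + 0.1491)
= 0.2291 / 0.3782
As percentage = 60.6


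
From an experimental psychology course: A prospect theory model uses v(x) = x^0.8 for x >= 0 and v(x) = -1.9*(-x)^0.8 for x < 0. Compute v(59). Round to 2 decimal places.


Since x = 59 >= 0, use v(x) = x^0.8
59^0.8 = 26.1025
v(59) = 26.10


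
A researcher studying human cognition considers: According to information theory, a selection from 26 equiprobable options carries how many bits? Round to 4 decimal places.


H = log2(n)
H = log2(26)
= 4.7004


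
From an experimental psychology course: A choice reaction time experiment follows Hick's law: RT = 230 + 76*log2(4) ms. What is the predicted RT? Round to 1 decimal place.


RT = 230 + 76 * log2(4)
log2(4) = 2.0
RT = 230 + 76 * 2.0
= 230 + 152.0
= 382.0 ms


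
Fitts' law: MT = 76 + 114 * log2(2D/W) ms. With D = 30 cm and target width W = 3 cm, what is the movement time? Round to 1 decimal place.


MT = 76 + 114 * log2(2*30/3)
2D/W = 20.0
log2(20.0) = 4.3219
MT = 76 + 114 * 4.3219
= 568.7 ms


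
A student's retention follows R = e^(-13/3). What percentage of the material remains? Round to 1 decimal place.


R = e^(-t/S)
-t/S = -13/3 = -4.333333
R = e^(-4.333333) = 0.013124
Percentage = 0.013124 * 100
= 1.3


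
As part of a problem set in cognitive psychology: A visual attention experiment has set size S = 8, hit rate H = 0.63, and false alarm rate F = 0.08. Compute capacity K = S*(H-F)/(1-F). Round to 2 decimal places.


K = S * (H - F) / (1 - F)
H - F = 0.55
1 - F = 0.92
K = 8 * 0.55 / 0.92
= 4.78


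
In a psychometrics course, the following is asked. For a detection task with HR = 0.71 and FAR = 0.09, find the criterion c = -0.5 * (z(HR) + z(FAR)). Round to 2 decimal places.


c = -0.5 * (z(HR) + z(FAR))
z(0.71) = 0.5534
z(0.09) = -1.3408
c = -0.5 * (0.5534 + -1.3408)
= -0.5 * -0.7874
= 0.39


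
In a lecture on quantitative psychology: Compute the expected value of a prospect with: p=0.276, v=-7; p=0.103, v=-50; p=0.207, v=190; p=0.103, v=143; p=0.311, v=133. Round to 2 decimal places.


EU = sum(p_i * v_i)
0.276 * -7 = -1.932
0.103 * -50 = -5.15
0.207 * 190 = 39.33
0.103 * 143 = 14.729
0.311 * 133 = 41.363
EU = -1.932 + -5.15 + 39.33 + 14.729 + 41.363
= 88.34


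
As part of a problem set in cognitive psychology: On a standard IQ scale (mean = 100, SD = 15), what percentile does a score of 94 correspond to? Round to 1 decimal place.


z = (IQ - mean) / SD
z = (94 - 100) / 15 = -0.4
Percentile = Phi(-0.4) * 100
Phi(-0.4) = 0.344578
= 34.5


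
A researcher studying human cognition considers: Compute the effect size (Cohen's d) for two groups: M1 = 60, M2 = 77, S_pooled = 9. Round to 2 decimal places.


Cohen's d = (M1 - M2) / S_pooled
= (60 - 77) / 9
= -17 / 9
= -1.89


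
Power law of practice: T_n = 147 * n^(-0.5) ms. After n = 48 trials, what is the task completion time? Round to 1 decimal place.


T_n = 147 * 48^(-0.5)
48^(-0.5) = 0.144338
T_n = 147 * 0.144338
= 21.2 ms


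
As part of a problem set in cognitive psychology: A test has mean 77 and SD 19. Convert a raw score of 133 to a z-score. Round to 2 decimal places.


z = (X - mu) / sigma
= (133 - 77) / 19
= 56 / 19
= 2.95


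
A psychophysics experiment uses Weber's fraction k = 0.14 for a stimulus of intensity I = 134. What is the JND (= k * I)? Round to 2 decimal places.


JND = k * I
JND = 0.14 * 134
= 18.76


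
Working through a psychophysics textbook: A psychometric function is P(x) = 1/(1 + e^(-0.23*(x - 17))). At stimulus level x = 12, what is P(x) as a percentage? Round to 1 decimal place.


P(x) = 1/(1 + e^(-0.23*(12 - 17)))
Exponent = -0.23 * -5 = 1.15
e^(1.15) = 3.158193
P = 1/(1 + 3.158193) = 0.240489
Percentage = 24.0


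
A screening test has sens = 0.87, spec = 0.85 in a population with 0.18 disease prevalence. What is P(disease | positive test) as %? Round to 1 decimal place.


PPV = (sens * prev) / (sens * prev + (1-spec) * (1-prev))
Numerator = 0.87 * 0.18 = 0.1566
P(positive and no disease) = (1 - spec) * (1 - prev) = (1 - 0.85) * (1 - 0.18) = 0.123
Denominator = 0.1566 + 0.123 = 0.2796
PPV = 0.1566 / 0.2796 = 0.560086
As percentage = 56.0


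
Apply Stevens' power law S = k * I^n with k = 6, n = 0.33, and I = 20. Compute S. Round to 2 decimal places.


S = 6 * 20^0.33
20^0.33 = 2.6874
S = 6 * 2.6874
= 16.12


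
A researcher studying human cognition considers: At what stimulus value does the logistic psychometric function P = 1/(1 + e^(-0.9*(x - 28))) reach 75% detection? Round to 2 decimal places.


At P = 0.75: 0.75 = 1/(1 + e^(-k*(x-x0)))
Solving: e^(-k*(x-x0)) = 1/3
x = x0 + ln(3)/k
ln(3) = 1.0986
x = 28 + 1.0986/0.9
= 28 + 1.2207
= 29.22


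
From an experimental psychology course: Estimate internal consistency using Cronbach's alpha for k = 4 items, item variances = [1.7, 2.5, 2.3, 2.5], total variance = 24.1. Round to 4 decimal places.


alpha = (k/(k-1)) * (1 - sum(s_i^2)/s_total^2)
sum(item variances) = 9.0
k/(k-1) = 4/3 = 1.333333
1 - 9.0/24.1 = 1 - 0.373444 = 0.626556
alpha = 1.333333 * 0.626556
= 0.8354


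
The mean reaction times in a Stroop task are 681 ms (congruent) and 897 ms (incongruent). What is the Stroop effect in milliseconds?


Stroop effect = RT(incongruent) - RT(congruent)
= 897 - 681
= 216 ms


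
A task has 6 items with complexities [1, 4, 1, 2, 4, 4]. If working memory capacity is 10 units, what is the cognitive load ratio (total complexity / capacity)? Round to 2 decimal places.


Total complexity = 1 + 4 + 1 + 2 + 4 + 4 = 16
Load = total / capacity = 16 / 10
= 1.60


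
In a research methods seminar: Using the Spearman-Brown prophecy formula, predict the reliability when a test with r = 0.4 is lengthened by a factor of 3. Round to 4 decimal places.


r_new = n*r / (1 + (n-1)*r)
Numerator = 3 * 0.4 = 1.2
Denominator = 1 + 2 * 0.4 = 1.8
r_new = 1.2 / 1.8
= 0.6667


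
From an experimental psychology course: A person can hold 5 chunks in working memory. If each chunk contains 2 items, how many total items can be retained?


Total items = chunks * items_per_chunk
= 5 * 2
= 10


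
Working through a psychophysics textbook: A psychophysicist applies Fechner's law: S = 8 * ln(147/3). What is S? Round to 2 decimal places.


S = 8 * ln(147/3)
I/I0 = 49.0
ln(49.0) = 3.8918
S = 8 * 3.8918
= 31.13


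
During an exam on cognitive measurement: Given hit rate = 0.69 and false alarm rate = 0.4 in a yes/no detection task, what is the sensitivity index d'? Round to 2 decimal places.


d' = z(HR) - z(FAR)
z(0.69) = 0.4959
z(0.4) = -0.2533
d' = 0.4959 - -0.2533
= 0.75


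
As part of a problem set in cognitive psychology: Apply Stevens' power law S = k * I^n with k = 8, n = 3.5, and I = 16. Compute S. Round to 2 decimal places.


S = 8 * 16^3.5
16^3.5 = 16384.0
S = 8 * 16384.0
= 131072.00


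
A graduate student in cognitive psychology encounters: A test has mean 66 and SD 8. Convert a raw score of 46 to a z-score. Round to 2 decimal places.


z = (X - mu) / sigma
= (46 - 66) / 8
= -20 / 8
= -2.50


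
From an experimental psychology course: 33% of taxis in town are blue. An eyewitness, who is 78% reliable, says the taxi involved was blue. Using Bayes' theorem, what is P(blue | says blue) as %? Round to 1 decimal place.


P(blue | says blue) = P(says blue | blue)*P(blue) / [P(says blue | blue)*P(blue) + P(says blue | not blue)*P(not blue)]
Numerator = 0.78 * 0.33 = 0.2574
False identification = 0.22 * 0.67 = 0.1474
P = 0.2574 / (0.2574 + 0.1474)
= 0.2574 / 0.4048
As percentage = 63.6


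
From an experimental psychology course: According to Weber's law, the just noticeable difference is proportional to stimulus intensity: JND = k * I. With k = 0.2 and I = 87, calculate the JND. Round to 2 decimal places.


JND = k * I
JND = 0.2 * 87
= 17.40


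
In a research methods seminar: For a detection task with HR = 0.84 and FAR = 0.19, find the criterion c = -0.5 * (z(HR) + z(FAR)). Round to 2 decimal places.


c = -0.5 * (z(HR) + z(FAR))
z(0.84) = 0.9945
z(0.19) = -0.8779
c = -0.5 * (0.9945 + -0.8779)
= -0.5 * 0.1166
= -0.06


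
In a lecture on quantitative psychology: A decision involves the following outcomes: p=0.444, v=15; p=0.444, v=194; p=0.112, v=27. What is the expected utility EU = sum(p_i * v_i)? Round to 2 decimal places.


EU = sum(p_i * v_i)
0.444 * 15 = 6.66
0.444 * 194 = 86.136
0.112 * 27 = 3.024
EU = 6.66 + 86.136 + 3.024
= 95.82


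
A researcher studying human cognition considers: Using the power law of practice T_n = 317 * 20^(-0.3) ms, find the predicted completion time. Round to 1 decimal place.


T_n = 317 * 20^(-0.3)
20^(-0.3) = 0.407091
T_n = 317 * 0.407091
= 129.0 ms


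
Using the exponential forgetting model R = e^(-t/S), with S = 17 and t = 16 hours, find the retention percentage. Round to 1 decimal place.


R = e^(-t/S)
-t/S = -16/17 = -0.941176
R = e^(-0.941176) = 0.390169
Percentage = 0.390169 * 100
= 39.0


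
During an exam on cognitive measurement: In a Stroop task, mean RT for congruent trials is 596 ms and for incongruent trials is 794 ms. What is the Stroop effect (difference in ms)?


Stroop effect = RT(incongruent) - RT(congruent)
= 794 - 596
= 198 ms


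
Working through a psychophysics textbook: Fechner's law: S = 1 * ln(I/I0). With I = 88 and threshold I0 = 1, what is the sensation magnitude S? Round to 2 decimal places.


S = 1 * ln(88/1)
I/I0 = 88.0
ln(88.0) = 4.4773
S = 1 * 4.4773
= 4.48


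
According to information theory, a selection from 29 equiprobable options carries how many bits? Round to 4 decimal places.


H = log2(n)
H = log2(29)
= 4.8580


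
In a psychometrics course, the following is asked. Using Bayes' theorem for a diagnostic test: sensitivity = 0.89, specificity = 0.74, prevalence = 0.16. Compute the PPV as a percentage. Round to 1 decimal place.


PPV = (sens * prev) / (sens * prev + (1-spec) * (1-prev))
Numerator = 0.89 * 0.16 = 0.1424
P(positive and no disease) = (1 - spec) * (1 - prev) = (1 - 0.74) * (1 - 0.16) = 0.2184
Denominator = 0.1424 + 0.2184 = 0.3608
PPV = 0.1424 / 0.3608 = 0.394678
As percentage = 39.5


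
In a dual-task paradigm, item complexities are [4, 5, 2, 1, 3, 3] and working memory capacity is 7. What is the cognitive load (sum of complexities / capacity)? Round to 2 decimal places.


Total complexity = 4 + 5 + 2 + 1 + 3 + 3 = 18
Load = total / capacity = 18 / 7
= 2.57


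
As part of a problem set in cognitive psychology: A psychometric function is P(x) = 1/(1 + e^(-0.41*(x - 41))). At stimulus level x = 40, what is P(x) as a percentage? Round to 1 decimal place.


P(x) = 1/(1 + e^(-0.41*(40 - 41)))
Exponent = -0.41 * -1 = 0.41
e^(0.41) = 1.506818
P = 1/(1 + 1.506818) = 0.398912
Percentage = 39.9


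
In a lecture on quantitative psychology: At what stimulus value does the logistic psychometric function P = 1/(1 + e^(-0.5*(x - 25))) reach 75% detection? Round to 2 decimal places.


At P = 0.75: 0.75 = 1/(1 + e^(-k*(x-x0)))
Solving: e^(-k*(x-x0)) = 1/3
x = x0 + ln(3)/k
ln(3) = 1.0986
x = 25 + 1.0986/0.5
= 25 + 2.1972
= 27.20


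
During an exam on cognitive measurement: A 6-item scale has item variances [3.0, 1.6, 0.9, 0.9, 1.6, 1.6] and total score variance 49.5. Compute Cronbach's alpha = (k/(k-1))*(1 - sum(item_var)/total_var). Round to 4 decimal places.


alpha = (k/(k-1)) * (1 - sum(s_i^2)/s_total^2)
sum(item variances) = 9.6
k/(k-1) = 6/5 = 1.2
1 - 9.6/49.5 = 1 - 0.193939 = 0.806061
alpha = 1.2 * 0.806061
= 0.9673


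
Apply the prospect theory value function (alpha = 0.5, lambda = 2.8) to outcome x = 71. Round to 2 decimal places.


Since x = 71 >= 0, use v(x) = x^0.5
71^0.5 = 8.4261
v(71) = 8.43


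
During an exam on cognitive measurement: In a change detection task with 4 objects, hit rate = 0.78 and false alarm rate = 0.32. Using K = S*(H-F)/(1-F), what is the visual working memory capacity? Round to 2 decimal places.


K = S * (H - F) / (1 - F)
H - F = 0.46
1 - F = 0.68
K = 4 * 0.46 / 0.68
= 2.71


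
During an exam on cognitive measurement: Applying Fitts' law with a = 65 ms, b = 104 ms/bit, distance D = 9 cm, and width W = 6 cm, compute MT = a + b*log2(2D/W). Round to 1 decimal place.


MT = 65 + 104 * log2(2*9/6)
2D/W = 3.0
log2(3.0) = 1.585
MT = 65 + 104 * 1.585
= 229.8 ms


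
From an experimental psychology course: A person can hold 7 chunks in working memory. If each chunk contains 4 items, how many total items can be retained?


Total items = chunks * items_per_chunk
= 7 * 4
= 28


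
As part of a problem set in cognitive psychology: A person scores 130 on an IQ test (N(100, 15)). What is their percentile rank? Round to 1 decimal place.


z = (IQ - mean) / SD
z = (130 - 100) / 15 = 2.0
Percentile = Phi(2.0) * 100
Phi(2.0) = 0.97725
= 97.7


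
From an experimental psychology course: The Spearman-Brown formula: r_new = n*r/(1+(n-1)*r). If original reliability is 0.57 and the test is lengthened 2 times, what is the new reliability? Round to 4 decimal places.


r_new = n*r / (1 + (n-1)*r)
Numerator = 2 * 0.57 = 1.14
Denominator = 1 + 1 * 0.57 = 1.57
r_new = 1.14 / 1.57
= 0.7261


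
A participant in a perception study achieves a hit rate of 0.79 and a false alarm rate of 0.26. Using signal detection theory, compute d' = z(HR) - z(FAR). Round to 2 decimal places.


d' = z(HR) - z(FAR)
z(0.79) = 0.8064
z(0.26) = -0.6433
d' = 0.8064 - -0.6433
= 1.45


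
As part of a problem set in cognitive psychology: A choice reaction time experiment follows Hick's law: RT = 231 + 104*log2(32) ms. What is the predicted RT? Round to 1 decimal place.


RT = 231 + 104 * log2(32)
log2(32) = 5.0
RT = 231 + 104 * 5.0
= 231 + 520.0
= 751.0 ms


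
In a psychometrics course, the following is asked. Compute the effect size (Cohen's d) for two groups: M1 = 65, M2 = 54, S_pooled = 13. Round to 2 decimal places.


Cohen's d = (M1 - M2) / S_pooled
= (65 - 54) / 13
= 11 / 13
= 0.85


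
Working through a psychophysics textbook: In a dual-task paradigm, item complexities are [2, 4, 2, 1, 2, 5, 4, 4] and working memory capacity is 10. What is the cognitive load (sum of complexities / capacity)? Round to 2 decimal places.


Total complexity = 2 + 4 + 2 + 1 + 2 + 5 + 4 + 4 = 24
Load = total / capacity = 24 / 10
= 2.40
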